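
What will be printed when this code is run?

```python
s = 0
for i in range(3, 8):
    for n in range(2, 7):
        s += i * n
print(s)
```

i=3,n=2: s = 0+6 = 6
i=3,n=3: s = 6+9 = 15
i=3,n=4: s = 15+12 = 27
i=3,n=5: s = 27+15 = 42
i=3,n=6: s = 42+18 = 60
i=4,n=2: s = 60+8 = 68
i=4,n=3: s = 68+12 = 80
i=4,n=4: s = 80+16 = 96
i=4,n=5: s = 96+20 = 116
i=4,n=6: s = 116+24 = 140
i=5,n=2: s = 140+10 = 150
i=5,n=3: s = 150+15 = 165
i=5,n=4: s = 165+20 = 185
i=5,n=5: s = 185+25 = 210
i=5,n=6: s = 210+30 = 240
i=6,n=2: s = 240+12 = 252
i=6,n=3: s = 252+18 = 270
i=6,n=4: s = 270+24 = 294
i=6,n=5: s = 294+30 = 324
i=6,n=6: s = 324+36 = 360
i=7,n=2: s = 360+14 = 374
i=7,n=3: s = 374+21 = 395
i=7,n=4: s = 395+28 = 423
i=7,n=5: s = 423+35 = 458
i=7,n=6: s = 458+42 = 500

500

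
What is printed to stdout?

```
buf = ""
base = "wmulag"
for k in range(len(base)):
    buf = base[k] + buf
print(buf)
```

galumw

k=0: prepend 'w' → 'w'
k=1: prepend 'm' → 'mw'
k=2: prepend 'u' → 'umw'
k=3: prepend 'l' → 'lumw'
k=4: prepend 'a' → 'alumw'
k=5: prepend 'g' → 'galumw'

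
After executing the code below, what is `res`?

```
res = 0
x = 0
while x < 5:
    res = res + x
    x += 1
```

10

x=0: res = 0+0 = 0
x=1: res = 0+1 = 1
x=2: res = 1+2 = 3
x=3: res = 3+3 = 6
x=4: res = 6+4 = 10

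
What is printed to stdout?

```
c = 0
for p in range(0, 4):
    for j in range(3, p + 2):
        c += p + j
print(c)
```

p=2,j=3: c = 0+5 = 5
p=3,j=3: c = 5+6 = 11
p=3,j=4: c = 11+7 = 18

18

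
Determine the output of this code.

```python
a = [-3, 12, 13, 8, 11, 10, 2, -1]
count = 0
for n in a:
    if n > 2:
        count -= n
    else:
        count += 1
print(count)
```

n=-3: not >2, count = 0+1 = 1
n=12: >2, count = 1-12 = -11
n=13: >2, count = (-11)-13 = -24
n=8: >2, count = (-24)-8 = -32
n=11: >2, count = (-32)-11 = -43
n=10: >2, count = (-43)-10 = -53
n=2: not >2, count = (-53)+1 = -52
n=-1: not >2, count = (-52)+1 = -51

-51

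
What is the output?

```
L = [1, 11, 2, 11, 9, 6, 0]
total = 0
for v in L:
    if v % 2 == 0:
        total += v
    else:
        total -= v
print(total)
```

v=1: not even, total = 0-1 = -1
v=11: not even, total = (-1)-11 = -12
v=2: even, total = (-12)+2 = -10
v=11: not even, total = (-10)-11 = -21
v=9: not even, total = (-21)-9 = -30
v=6: even, total = (-30)+6 = -24
v=0: even, total = (-24)+0 = -24

-24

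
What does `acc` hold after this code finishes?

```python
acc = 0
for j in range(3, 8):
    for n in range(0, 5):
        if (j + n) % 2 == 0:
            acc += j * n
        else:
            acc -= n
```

94

j=3,n=0: odd sum, acc = 0-0 = 0
j=3,n=1: even sum, acc = 0+3 = 3
j=3,n=2: odd sum, acc = 3-2 = 1
j=3,n=3: even sum, acc = 1+9 = 10
j=3,n=4: odd sum, acc = 10-4 = 6
j=4,n=0: even sum, acc = 6+0 = 6
j=4,n=1: odd sum, acc = 6-1 = 5
j=4,n=2: even sum, acc = 5+8 = 13
j=4,n=3: odd sum, acc = 13-3 = 10
j=4,n=4: even sum, acc = 10+16 = 26
j=5,n=0: odd sum, acc = 26-0 = 26
j=5,n=1: even sum, acc = 26+5 = 31
j=5,n=2: odd sum, acc = 31-2 = 29
j=5,n=3: even sum, acc = 29+15 = 44
j=5,n=4: odd sum, acc = 44-4 = 40
j=6,n=0: even sum, acc = 40+0 = 40
j=6,n=1: odd sum, acc = 40-1 = 39
j=6,n=2: even sum, acc = 39+12 = 51
j=6,n=3: odd sum, acc = 51-3 = 48
j=6,n=4: even sum, acc = 48+24 = 72
j=7,n=0: odd sum, acc = 72-0 = 72
j=7,n=1: even sum, acc = 72+7 = 79
j=7,n=2: odd sum, acc = 79-2 = 77
j=7,n=3: even sum, acc = 77+21 = 98
j=7,n=4: odd sum, acc = 98-4 = 94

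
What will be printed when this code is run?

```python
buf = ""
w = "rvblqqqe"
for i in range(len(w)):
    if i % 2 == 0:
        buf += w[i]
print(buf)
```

rbqq

i=0: add 'r' → 'r'
i=1: skip
i=2: add 'b' → 'rb'
i=3: skip
i=4: add 'q' → 'rbq'
i=5: skip
i=6: add 'q' → 'rbqq'
i=7: skip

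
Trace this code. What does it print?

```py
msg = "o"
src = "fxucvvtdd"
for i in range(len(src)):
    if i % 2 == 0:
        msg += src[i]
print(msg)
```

ofuvtd

i=0: add 'f' → 'of'
i=1: skip
i=2: add 'u' → 'ofu'
i=3: skip
i=4: add 'v' → 'ofuv'
i=5: skip
i=6: add 't' → 'ofuvt'
i=7: skip
i=8: add 'd' → 'ofuvtd'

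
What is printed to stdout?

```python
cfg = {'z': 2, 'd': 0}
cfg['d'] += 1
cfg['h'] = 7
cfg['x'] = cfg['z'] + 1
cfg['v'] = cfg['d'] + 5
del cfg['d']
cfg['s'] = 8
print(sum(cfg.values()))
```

26

cfg['d'] = 0+1 = 1 → {'z': 2, 'd': 1}
cfg['h'] = 7 → {'z': 2, 'd': 1, 'h': 7}
cfg['x'] = cfg['z']+1 = 3 → {'z': 2, 'd': 1, 'h': 7, 'x': 3}
cfg['v'] = cfg['d']+5 = 6 → {'z': 2, 'd': 1, 'h': 7, 'x': 3, 'v': 6}
del 'd' → {'z': 2, 'h': 7, 'x': 3, 'v': 6}
cfg['s'] = 8 → {'z': 2, 'h': 7, 'x': 3, 'v': 6, 's': 8}
sum of values = 26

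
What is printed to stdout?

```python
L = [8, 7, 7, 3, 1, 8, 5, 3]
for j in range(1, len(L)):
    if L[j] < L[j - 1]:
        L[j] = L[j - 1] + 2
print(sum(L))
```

120

j=1: 7<8, L[1] = 8+2 = 10 → [8, 10, 7, 3, 1, 8, 5, 3]
j=2: 7<10, L[2] = 10+2 = 12 → [8, 10, 12, 3, 1, 8, 5, 3]
j=3: 3<12, L[3] = 12+2 = 14 → [8, 10, 12, 14, 1, 8, 5, 3]
j=4: 1<14, L[4] = 14+2 = 16 → [8, 10, 12, 14, 16, 8, 5, 3]
j=5: 8<16, L[5] = 16+2 = 18 → [8, 10, 12, 14, 16, 18, 5, 3]
j=6: 5<18, L[6] = 18+2 = 20 → [8, 10, 12, 14, 16, 18, 20, 3]
j=7: 3<20, L[7] = 20+2 = 22 → [8, 10, 12, 14, 16, 18, 20, 22]
sum = 120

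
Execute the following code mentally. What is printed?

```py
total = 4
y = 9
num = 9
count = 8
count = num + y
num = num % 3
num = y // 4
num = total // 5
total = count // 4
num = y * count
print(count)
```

count = 9+9 = 18
num = 9%3 = 0
num = 9//4 = 2
num = 4//5 = 0
total = 18//4 = 4
num = 9*18 = 162

18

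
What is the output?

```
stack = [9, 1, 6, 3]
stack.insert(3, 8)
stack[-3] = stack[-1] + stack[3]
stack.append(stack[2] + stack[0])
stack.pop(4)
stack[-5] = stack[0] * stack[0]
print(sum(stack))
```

121

insert 8 at 3 → [9, 1, 6, 8, 3]
stack[-3] = stack[-1]+stack[3] = 3+8 = 11 → [9, 1, 11, 8, 3]
append stack[2]+stack[0] = 11+9 = 20 → [9, 1, 11, 8, 3, 20]
pop(4) removes 3 → [9, 1, 11, 8, 20]
stack[-5] = stack[0]*stack[0] = 9*9 = 81 → [81, 1, 11, 8, 20]
sum = 121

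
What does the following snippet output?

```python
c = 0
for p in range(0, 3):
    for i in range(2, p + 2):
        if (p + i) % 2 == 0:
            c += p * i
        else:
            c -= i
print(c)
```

-1

p=1,i=2: odd sum, c = 0-2 = -2
p=2,i=2: even sum, c = (-2)+4 = 2
p=2,i=3: odd sum, c = 2-3 = -1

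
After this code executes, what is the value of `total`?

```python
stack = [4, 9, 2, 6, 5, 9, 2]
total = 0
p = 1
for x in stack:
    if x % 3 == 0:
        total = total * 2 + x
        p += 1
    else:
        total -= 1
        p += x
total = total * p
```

714

x=4: not %3==0, total = 0-1 = -1; p=5
x=9: %3==0, total = (-1)*2+9 = 7; p=6
x=2: not %3==0, total = 7-1 = 6; p=8
x=6: %3==0, total = 6*2+6 = 18; p=9
x=5: not %3==0, total = 18-1 = 17; p=14
x=9: %3==0, total = 17*2+9 = 43; p=15
x=2: not %3==0, total = 43-1 = 42; p=17
total*p = 42*17 = 714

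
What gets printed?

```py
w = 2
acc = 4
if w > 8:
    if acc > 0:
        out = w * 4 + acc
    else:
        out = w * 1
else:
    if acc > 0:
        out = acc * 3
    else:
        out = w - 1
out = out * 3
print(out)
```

36

w=2, acc=4
w > 8 is False; acc > 0 is True
→ out = acc * 3 = 12
out = 12*3 = 36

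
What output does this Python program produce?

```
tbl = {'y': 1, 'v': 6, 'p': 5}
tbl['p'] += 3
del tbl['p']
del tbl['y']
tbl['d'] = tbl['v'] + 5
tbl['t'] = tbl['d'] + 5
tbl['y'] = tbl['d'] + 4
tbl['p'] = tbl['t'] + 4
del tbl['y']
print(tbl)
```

tbl['p'] = 5+3 = 8 → {'y': 1, 'v': 6, 'p': 8}
del 'p' → {'y': 1, 'v': 6}
del 'y' → {'v': 6}
tbl['d'] = tbl['v']+5 = 11 → {'v': 6, 'd': 11}
tbl['t'] = tbl['d']+5 = 16 → {'v': 6, 'd': 11, 't': 16}
tbl['y'] = tbl['d']+4 = 15 → {'v': 6, 'd': 11, 't': 16, 'y': 15}
tbl['p'] = tbl['t']+4 = 20 → {'v': 6, 'd': 11, 't': 16, 'y': 15, 'p': 20}
del 'y' → {'v': 6, 'd': 11, 't': 16, 'p': 20}

{'v': 6, 'd': 11, 't': 16, 'p': 20}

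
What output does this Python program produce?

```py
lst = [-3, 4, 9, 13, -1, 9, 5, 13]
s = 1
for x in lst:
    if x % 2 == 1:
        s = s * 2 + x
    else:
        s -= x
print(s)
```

227

x=-3: odd, s = 1*2+(-3) = -1
x=4: not odd, s = (-1)-4 = -5
x=9: odd, s = (-5)*2+9 = -1
x=13: odd, s = (-1)*2+13 = 11
x=-1: odd, s = 11*2+(-1) = 21
x=9: odd, s = 21*2+9 = 51
x=5: odd, s = 51*2+5 = 107
x=13: odd, s = 107*2+13 = 227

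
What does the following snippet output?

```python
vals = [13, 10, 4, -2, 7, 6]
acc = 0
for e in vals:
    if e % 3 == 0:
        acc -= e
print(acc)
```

e=13: not %3==0
e=10: not %3==0
e=4: not %3==0
e=-2: not %3==0
e=7: not %3==0
e=6: %3==0, acc = 0-6 = -6

-6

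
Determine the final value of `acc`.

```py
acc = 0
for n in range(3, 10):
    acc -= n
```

-42

n=3: acc = 0-3 = -3
n=4: acc = (-3)-4 = -7
n=5: acc = (-7)-5 = -12
n=6: acc = (-12)-6 = -18
n=7: acc = (-18)-7 = -25
n=8: acc = (-25)-8 = -33
n=9: acc = (-33)-9 = -42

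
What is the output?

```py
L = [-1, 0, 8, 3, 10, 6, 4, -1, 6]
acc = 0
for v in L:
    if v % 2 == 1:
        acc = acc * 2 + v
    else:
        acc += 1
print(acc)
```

v=-1: odd, acc = 0*2+(-1) = -1
v=0: not odd, acc = (-1)+1 = 0
v=8: not odd, acc = 0+1 = 1
v=3: odd, acc = 1*2+3 = 5
v=10: not odd, acc = 5+1 = 6
v=6: not odd, acc = 6+1 = 7
v=4: not odd, acc = 7+1 = 8
v=-1: odd, acc = 8*2+(-1) = 15
v=6: not odd, acc = 15+1 = 16

16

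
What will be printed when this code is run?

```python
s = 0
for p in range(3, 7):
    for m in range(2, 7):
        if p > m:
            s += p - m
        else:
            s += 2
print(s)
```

40

p=3,m=2: 3>2, s = 0+1 = 1
p=3,m=3: not 3>3, s = 1+2 = 3
p=3,m=4: not 3>4, s = 3+2 = 5
p=3,m=5: not 3>5, s = 5+2 = 7
p=3,m=6: not 3>6, s = 7+2 = 9
p=4,m=2: 4>2, s = 9+2 = 11
p=4,m=3: 4>3, s = 11+1 = 12
p=4,m=4: not 4>4, s = 12+2 = 14
p=4,m=5: not 4>5, s = 14+2 = 16
p=4,m=6: not 4>6, s = 16+2 = 18
p=5,m=2: 5>2, s = 18+3 = 21
p=5,m=3: 5>3, s = 21+2 = 23
p=5,m=4: 5>4, s = 23+1 = 24
p=5,m=5: not 5>5, s = 24+2 = 26
p=5,m=6: not 5>6, s = 26+2 = 28
p=6,m=2: 6>2, s = 28+4 = 32
p=6,m=3: 6>3, s = 32+3 = 35
p=6,m=4: 6>4, s = 35+2 = 37
p=6,m=5: 6>5, s = 37+1 = 38
p=6,m=6: not 6>6, s = 38+2 = 40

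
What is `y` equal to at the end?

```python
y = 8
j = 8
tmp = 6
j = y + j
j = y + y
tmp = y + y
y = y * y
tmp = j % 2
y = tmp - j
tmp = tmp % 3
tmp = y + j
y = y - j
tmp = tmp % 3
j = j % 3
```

j = 8+8 = 16
j = 8+8 = 16
tmp = 8+8 = 16
y = 8*8 = 64
tmp = 16%2 = 0
y = 0-16 = -16
tmp = 0%3 = 0
tmp = (-16)+16 = 0
y = (-16)-16 = -32
tmp = 0%3 = 0
j = 16%3 = 1

-32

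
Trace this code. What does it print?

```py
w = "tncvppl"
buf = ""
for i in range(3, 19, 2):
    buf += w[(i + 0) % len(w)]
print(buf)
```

vptcplnv

i=3: add w[3]='v' → 'v'
i=5: add w[5]='p' → 'vp'
i=7: add w[0]='t' → 'vpt'
i=9: add w[2]='c' → 'vptc'
i=11: add w[4]='p' → 'vptcp'
i=13: add w[6]='l' → 'vptcpl'
i=15: add w[1]='n' → 'vptcpln'
i=17: add w[3]='v' → 'vptcplnv'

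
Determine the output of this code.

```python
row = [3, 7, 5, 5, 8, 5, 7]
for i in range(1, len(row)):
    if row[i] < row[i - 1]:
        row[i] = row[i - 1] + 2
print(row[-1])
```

i=1: 7>=3, unchanged → [3, 7, 5, 5, 8, 5, 7]
i=2: 5<7, row[2] = 7+2 = 9 → [3, 7, 9, 5, 8, 5, 7]
i=3: 5<9, row[3] = 9+2 = 11 → [3, 7, 9, 11, 8, 5, 7]
i=4: 8<11, row[4] = 11+2 = 13 → [3, 7, 9, 11, 13, 5, 7]
i=5: 5<13, row[5] = 13+2 = 15 → [3, 7, 9, 11, 13, 15, 7]
i=6: 7<15, row[6] = 15+2 = 17 → [3, 7, 9, 11, 13, 15, 17]

17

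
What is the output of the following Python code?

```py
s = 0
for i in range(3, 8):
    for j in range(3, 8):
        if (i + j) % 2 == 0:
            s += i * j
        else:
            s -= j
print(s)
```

i=3,j=3: even sum, s = 0+9 = 9
i=3,j=4: odd sum, s = 9-4 = 5
i=3,j=5: even sum, s = 5+15 = 20
i=3,j=6: odd sum, s = 20-6 = 14
i=3,j=7: even sum, s = 14+21 = 35
i=4,j=3: odd sum, s = 35-3 = 32
i=4,j=4: even sum, s = 32+16 = 48
i=4,j=5: odd sum, s = 48-5 = 43
i=4,j=6: even sum, s = 43+24 = 67
i=4,j=7: odd sum, s = 67-7 = 60
i=5,j=3: even sum, s = 60+15 = 75
i=5,j=4: odd sum, s = 75-4 = 71
i=5,j=5: even sum, s = 71+25 = 96
i=5,j=6: odd sum, s = 96-6 = 90
i=5,j=7: even sum, s = 90+35 = 125
i=6,j=3: odd sum, s = 125-3 = 122
i=6,j=4: even sum, s = 122+24 = 146
i=6,j=5: odd sum, s = 146-5 = 141
i=6,j=6: even sum, s = 141+36 = 177
i=6,j=7: odd sum, s = 177-7 = 170
i=7,j=3: even sum, s = 170+21 = 191
i=7,j=4: odd sum, s = 191-4 = 187
i=7,j=5: even sum, s = 187+35 = 222
i=7,j=6: odd sum, s = 222-6 = 216
i=7,j=7: even sum, s = 216+49 = 265

265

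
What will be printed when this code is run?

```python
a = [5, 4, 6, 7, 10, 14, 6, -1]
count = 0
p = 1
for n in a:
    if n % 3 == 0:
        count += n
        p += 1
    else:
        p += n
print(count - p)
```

n=5: not %3==0; p=6
n=4: not %3==0; p=10
n=6: %3==0, count = 0+6 = 6; p=11
n=7: not %3==0; p=18
n=10: not %3==0; p=28
n=14: not %3==0; p=42
n=6: %3==0, count = 6+6 = 12; p=43
n=-1: not %3==0; p=42
count-p = 12-42 = -30

-30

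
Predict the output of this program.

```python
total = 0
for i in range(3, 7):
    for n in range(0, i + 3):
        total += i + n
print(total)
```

i=3,n=0: total = 0+3 = 3
i=3,n=1: total = 3+4 = 7
i=3,n=2: total = 7+5 = 12
i=3,n=3: total = 12+6 = 18
i=3,n=4: total = 18+7 = 25
i=3,n=5: total = 25+8 = 33
i=4,n=0: total = 33+4 = 37
i=4,n=1: total = 37+5 = 42
i=4,n=2: total = 42+6 = 48
i=4,n=3: total = 48+7 = 55
i=4,n=4: total = 55+8 = 63
i=4,n=5: total = 63+9 = 72
i=4,n=6: total = 72+10 = 82
i=5,n=0: total = 82+5 = 87
i=5,n=1: total = 87+6 = 93
i=5,n=2: total = 93+7 = 100
i=5,n=3: total = 100+8 = 108
i=5,n=4: total = 108+9 = 117
i=5,n=5: total = 117+10 = 127
i=5,n=6: total = 127+11 = 138
i=5,n=7: total = 138+12 = 150
i=6,n=0: total = 150+6 = 156
i=6,n=1: total = 156+7 = 163
i=6,n=2: total = 163+8 = 171
i=6,n=3: total = 171+9 = 180
i=6,n=4: total = 180+10 = 190
i=6,n=5: total = 190+11 = 201
i=6,n=6: total = 201+12 = 213
i=6,n=7: total = 213+13 = 226
i=6,n=8: total = 226+14 = 240

240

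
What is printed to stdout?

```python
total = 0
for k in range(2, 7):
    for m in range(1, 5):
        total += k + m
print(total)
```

130

k=2,m=1: total = 0+3 = 3
k=2,m=2: total = 3+4 = 7
k=2,m=3: total = 7+5 = 12
k=2,m=4: total = 12+6 = 18
k=3,m=1: total = 18+4 = 22
k=3,m=2: total = 22+5 = 27
k=3,m=3: total = 27+6 = 33
k=3,m=4: total = 33+7 = 40
k=4,m=1: total = 40+5 = 45
k=4,m=2: total = 45+6 = 51
k=4,m=3: total = 51+7 = 58
k=4,m=4: total = 58+8 = 66
k=5,m=1: total = 66+6 = 72
k=5,m=2: total = 72+7 = 79
k=5,m=3: total = 79+8 = 87
k=5,m=4: total = 87+9 = 96
k=6,m=1: total = 96+7 = 103
k=6,m=2: total = 103+8 = 111
k=6,m=3: total = 111+9 = 120
k=6,m=4: total = 120+10 = 130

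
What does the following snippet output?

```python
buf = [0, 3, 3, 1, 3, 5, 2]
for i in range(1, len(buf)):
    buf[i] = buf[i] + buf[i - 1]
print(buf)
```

i=1: buf[1] = 3+0 = 3 → [0, 3, 3, 1, 3, 5, 2]
i=2: buf[2] = 3+3 = 6 → [0, 3, 6, 1, 3, 5, 2]
i=3: buf[3] = 1+6 = 7 → [0, 3, 6, 7, 3, 5, 2]
i=4: buf[4] = 3+7 = 10 → [0, 3, 6, 7, 10, 5, 2]
i=5: buf[5] = 5+10 = 15 → [0, 3, 6, 7, 10, 15, 2]
i=6: buf[6] = 2+15 = 17 → [0, 3, 6, 7, 10, 15, 17]

[0, 3, 6, 7, 10, 15, 17]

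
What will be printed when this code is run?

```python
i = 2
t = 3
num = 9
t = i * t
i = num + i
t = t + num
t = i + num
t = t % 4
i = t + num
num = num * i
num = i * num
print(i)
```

9

t = 2*3 = 6
i = 9+2 = 11
t = 6+9 = 15
t = 11+9 = 20
t = 20%4 = 0
i = 0+9 = 9
num = 9*9 = 81
num = 9*81 = 729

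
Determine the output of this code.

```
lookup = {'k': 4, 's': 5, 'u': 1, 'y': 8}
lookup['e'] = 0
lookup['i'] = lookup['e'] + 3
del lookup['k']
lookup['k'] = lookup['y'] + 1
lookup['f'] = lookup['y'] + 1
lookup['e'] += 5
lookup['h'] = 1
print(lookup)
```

lookup['e'] = 0 → {'k': 4, 's': 5, 'u': 1, 'y': 8, 'e': 0}
lookup['i'] = lookup['e']+3 = 3 → {'k': 4, 's': 5, 'u': 1, 'y': 8, 'e': 0, 'i': 3}
del 'k' → {'s': 5, 'u': 1, 'y': 8, 'e': 0, 'i': 3}
lookup['k'] = lookup['y']+1 = 9 → {'s': 5, 'u': 1, 'y': 8, 'e': 0, 'i': 3, 'k': 9}
lookup['f'] = lookup['y']+1 = 9 → {'s': 5, 'u': 1, 'y': 8, 'e': 0, 'i': 3, 'k': 9, 'f': 9}
lookup['e'] = 0+5 = 5 → {'s': 5, 'u': 1, 'y': 8, 'e': 5, 'i': 3, 'k': 9, 'f': 9}
lookup['h'] = 1 → {'s': 5, 'u': 1, 'y': 8, 'e': 5, 'i': 3, 'k': 9, 'f': 9, 'h': 1}

{'s': 5, 'u': 1, 'y': 8, 'e': 5, 'i': 3, 'k': 9, 'f': 9, 'h': 1}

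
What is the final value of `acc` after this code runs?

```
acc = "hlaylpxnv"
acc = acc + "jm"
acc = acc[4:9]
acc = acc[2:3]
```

+ 'jm' → 'hlaylpxnvjm'
slice [4:9] → 'lpxnv'
slice [2:3] → 'x'

'x'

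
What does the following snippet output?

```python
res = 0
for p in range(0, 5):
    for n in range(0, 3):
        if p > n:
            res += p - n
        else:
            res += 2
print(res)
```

p=0,n=0: not 0>0, res = 0+2 = 2
p=0,n=1: not 0>1, res = 2+2 = 4
p=0,n=2: not 0>2, res = 4+2 = 6
p=1,n=0: 1>0, res = 6+1 = 7
p=1,n=1: not 1>1, res = 7+2 = 9
p=1,n=2: not 1>2, res = 9+2 = 11
p=2,n=0: 2>0, res = 11+2 = 13
p=2,n=1: 2>1, res = 13+1 = 14
p=2,n=2: not 2>2, res = 14+2 = 16
p=3,n=0: 3>0, res = 16+3 = 19
p=3,n=1: 3>1, res = 19+2 = 21
p=3,n=2: 3>2, res = 21+1 = 22
p=4,n=0: 4>0, res = 22+4 = 26
p=4,n=1: 4>1, res = 26+3 = 29
p=4,n=2: 4>2, res = 29+2 = 31

31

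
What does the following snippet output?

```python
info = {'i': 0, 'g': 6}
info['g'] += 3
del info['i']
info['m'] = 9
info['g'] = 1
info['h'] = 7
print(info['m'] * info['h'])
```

63

info['g'] = 6+3 = 9 → {'i': 0, 'g': 9}
del 'i' → {'g': 9}
info['m'] = 9 → {'g': 9, 'm': 9}
info['g'] = 1 → {'g': 1, 'm': 9}
info['h'] = 7 → {'g': 1, 'm': 9, 'h': 7}
info['m']*info['h'] = 9*7 = 63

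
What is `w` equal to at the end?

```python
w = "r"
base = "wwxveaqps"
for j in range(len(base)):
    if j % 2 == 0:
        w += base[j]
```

'rwxeqs'

j=0: add 'w' → 'rw'
j=1: skip
j=2: add 'x' → 'rwx'
j=3: skip
j=4: add 'e' → 'rwxe'
j=5: skip
j=6: add 'q' → 'rwxeq'
j=7: skip
j=8: add 's' → 'rwxeqs'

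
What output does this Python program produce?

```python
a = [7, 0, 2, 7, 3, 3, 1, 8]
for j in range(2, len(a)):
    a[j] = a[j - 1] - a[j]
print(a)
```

[7, 0, -2, -9, -12, -15, -16, -24]

j=2: a[2] = 0-2 = -2 → [7, 0, -2, 7, 3, 3, 1, 8]
j=3: a[3] = (-2)-7 = -9 → [7, 0, -2, -9, 3, 3, 1, 8]
j=4: a[4] = (-9)-3 = -12 → [7, 0, -2, -9, -12, 3, 1, 8]
j=5: a[5] = (-12)-3 = -15 → [7, 0, -2, -9, -12, -15, 1, 8]
j=6: a[6] = (-15)-1 = -16 → [7, 0, -2, -9, -12, -15, -16, 8]
j=7: a[7] = (-16)-8 = -24 → [7, 0, -2, -9, -12, -15, -16, -24]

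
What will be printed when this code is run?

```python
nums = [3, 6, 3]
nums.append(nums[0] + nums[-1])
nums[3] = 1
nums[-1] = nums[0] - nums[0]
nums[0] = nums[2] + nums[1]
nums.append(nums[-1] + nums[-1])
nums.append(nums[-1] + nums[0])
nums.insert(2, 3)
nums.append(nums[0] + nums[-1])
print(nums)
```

[9, 6, 3, 3, 0, 0, 9, 18]

append nums[0]+nums[-1] = 3+3 = 6 → [3, 6, 3, 6]
nums[3] = 1 → [3, 6, 3, 1]
nums[-1] = nums[0]-nums[0] = 3-3 = 0 → [3, 6, 3, 0]
nums[0] = nums[2]+nums[1] = 3+6 = 9 → [9, 6, 3, 0]
append nums[-1]+nums[-1] = 0+0 = 0 → [9, 6, 3, 0, 0]
append nums[-1]+nums[0] = 0+9 = 9 → [9, 6, 3, 0, 0, 9]
insert 3 at 2 → [9, 6, 3, 3, 0, 0, 9]
append nums[0]+nums[-1] = 9+9 = 18 → [9, 6, 3, 3, 0, 0, 9, 18]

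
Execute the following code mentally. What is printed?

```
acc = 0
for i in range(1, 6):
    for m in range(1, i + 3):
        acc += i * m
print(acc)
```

i=1,m=1: acc = 0+1 = 1
i=1,m=2: acc = 1+2 = 3
i=1,m=3: acc = 3+3 = 6
i=2,m=1: acc = 6+2 = 8
i=2,m=2: acc = 8+4 = 12
i=2,m=3: acc = 12+6 = 18
i=2,m=4: acc = 18+8 = 26
i=3,m=1: acc = 26+3 = 29
i=3,m=2: acc = 29+6 = 35
i=3,m=3: acc = 35+9 = 44
i=3,m=4: acc = 44+12 = 56
i=3,m=5: acc = 56+15 = 71
i=4,m=1: acc = 71+4 = 75
i=4,m=2: acc = 75+8 = 83
i=4,m=3: acc = 83+12 = 95
i=4,m=4: acc = 95+16 = 111
i=4,m=5: acc = 111+20 = 131
i=4,m=6: acc = 131+24 = 155
i=5,m=1: acc = 155+5 = 160
i=5,m=2: acc = 160+10 = 170
i=5,m=3: acc = 170+15 = 185
i=5,m=4: acc = 185+20 = 205
i=5,m=5: acc = 205+25 = 230
i=5,m=6: acc = 230+30 = 260
i=5,m=7: acc = 260+35 = 295

295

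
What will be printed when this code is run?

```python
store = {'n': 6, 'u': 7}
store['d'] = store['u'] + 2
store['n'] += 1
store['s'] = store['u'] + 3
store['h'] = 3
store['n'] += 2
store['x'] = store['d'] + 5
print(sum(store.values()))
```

52

store['d'] = store['u']+2 = 9 → {'n': 6, 'u': 7, 'd': 9}
store['n'] = 6+1 = 7 → {'n': 7, 'u': 7, 'd': 9}
store['s'] = store['u']+3 = 10 → {'n': 7, 'u': 7, 'd': 9, 's': 10}
store['h'] = 3 → {'n': 7, 'u': 7, 'd': 9, 's': 10, 'h': 3}
store['n'] = 7+2 = 9 → {'n': 9, 'u': 7, 'd': 9, 's': 10, 'h': 3}
store['x'] = store['d']+5 = 14 → {'n': 9, 'u': 7, 'd': 9, 's': 10, 'h': 3, 'x': 14}
sum of values = 52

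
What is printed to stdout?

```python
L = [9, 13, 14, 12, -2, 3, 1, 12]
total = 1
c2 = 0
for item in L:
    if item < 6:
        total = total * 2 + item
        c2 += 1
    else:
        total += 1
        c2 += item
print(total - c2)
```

item=9: not <6, total = 1+1 = 2; c2=9
item=13: not <6, total = 2+1 = 3; c2=22
item=14: not <6, total = 3+1 = 4; c2=36
item=12: not <6, total = 4+1 = 5; c2=48
item=-2: <6, total = 5*2+(-2) = 8; c2=49
item=3: <6, total = 8*2+3 = 19; c2=50
item=1: <6, total = 19*2+1 = 39; c2=51
item=12: not <6, total = 39+1 = 40; c2=63
total-c2 = 40-63 = -23

-23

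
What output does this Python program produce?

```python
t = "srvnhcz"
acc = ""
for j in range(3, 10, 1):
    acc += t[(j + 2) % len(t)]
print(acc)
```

czsrvnh

j=3: add t[5]='c' → 'c'
j=4: add t[6]='z' → 'cz'
j=5: add t[0]='s' → 'czs'
j=6: add t[1]='r' → 'czsr'
j=7: add t[2]='v' → 'czsrv'
j=8: add t[3]='n' → 'czsrvn'
j=9: add t[4]='h' → 'czsrvnh'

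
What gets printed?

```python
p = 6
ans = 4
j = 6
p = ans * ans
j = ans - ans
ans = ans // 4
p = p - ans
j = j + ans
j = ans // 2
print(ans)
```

1

p = 4*4 = 16
j = 4-4 = 0
ans = 4//4 = 1
p = 16-1 = 15
j = 0+1 = 1
j = 1//2 = 0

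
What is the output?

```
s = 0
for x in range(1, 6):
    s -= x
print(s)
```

-15

x=1: s = 0-1 = -1
x=2: s = (-1)-2 = -3
x=3: s = (-3)-3 = -6
x=4: s = (-6)-4 = -10
x=5: s = (-10)-5 = -15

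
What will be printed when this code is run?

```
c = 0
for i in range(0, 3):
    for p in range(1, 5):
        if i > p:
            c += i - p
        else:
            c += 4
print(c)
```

45

i=0,p=1: not 0>1, c = 0+4 = 4
i=0,p=2: not 0>2, c = 4+4 = 8
i=0,p=3: not 0>3, c = 8+4 = 12
i=0,p=4: not 0>4, c = 12+4 = 16
i=1,p=1: not 1>1, c = 16+4 = 20
i=1,p=2: not 1>2, c = 20+4 = 24
i=1,p=3: not 1>3, c = 24+4 = 28
i=1,p=4: not 1>4, c = 28+4 = 32
i=2,p=1: 2>1, c = 32+1 = 33
i=2,p=2: not 2>2, c = 33+4 = 37
i=2,p=3: not 2>3, c = 37+4 = 41
i=2,p=4: not 2>4, c = 41+4 = 45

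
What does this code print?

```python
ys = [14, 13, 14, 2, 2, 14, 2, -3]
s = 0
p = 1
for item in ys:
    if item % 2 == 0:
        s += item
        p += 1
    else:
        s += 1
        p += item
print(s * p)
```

item=14: even, s = 0+14 = 14; p=2
item=13: not even, s = 14+1 = 15; p=15
item=14: even, s = 15+14 = 29; p=16
item=2: even, s = 29+2 = 31; p=17
item=2: even, s = 31+2 = 33; p=18
item=14: even, s = 33+14 = 47; p=19
item=2: even, s = 47+2 = 49; p=20
item=-3: not even, s = 49+1 = 50; p=17
s*p = 50*17 = 850

850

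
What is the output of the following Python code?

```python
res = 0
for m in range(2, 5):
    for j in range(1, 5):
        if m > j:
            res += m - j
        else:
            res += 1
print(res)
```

16

m=2,j=1: 2>1, res = 0+1 = 1
m=2,j=2: not 2>2, res = 1+1 = 2
m=2,j=3: not 2>3, res = 2+1 = 3
m=2,j=4: not 2>4, res = 3+1 = 4
m=3,j=1: 3>1, res = 4+2 = 6
m=3,j=2: 3>2, res = 6+1 = 7
m=3,j=3: not 3>3, res = 7+1 = 8
m=3,j=4: not 3>4, res = 8+1 = 9
m=4,j=1: 4>1, res = 9+3 = 12
m=4,j=2: 4>2, res = 12+2 = 14
m=4,j=3: 4>3, res = 14+1 = 15
m=4,j=4: not 4>4, res = 15+1 = 16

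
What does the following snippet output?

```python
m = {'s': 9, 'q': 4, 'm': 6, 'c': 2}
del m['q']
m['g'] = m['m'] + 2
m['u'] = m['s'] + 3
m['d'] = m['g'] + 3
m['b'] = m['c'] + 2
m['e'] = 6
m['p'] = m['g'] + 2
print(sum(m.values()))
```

68

del 'q' → {'s': 9, 'm': 6, 'c': 2}
m['g'] = m['m']+2 = 8 → {'s': 9, 'm': 6, 'c': 2, 'g': 8}
m['u'] = m['s']+3 = 12 → {'s': 9, 'm': 6, 'c': 2, 'g': 8, 'u': 12}
m['d'] = m['g']+3 = 11 → {'s': 9, 'm': 6, 'c': 2, 'g': 8, 'u': 12, 'd': 11}
m['b'] = m['c']+2 = 4 → {'s': 9, 'm': 6, 'c': 2, 'g': 8, 'u': 12, 'd': 11, 'b': 4}
m['e'] = 6 → {'s': 9, 'm': 6, 'c': 2, 'g': 8, 'u': 12, 'd': 11, 'b': 4, 'e': 6}
m['p'] = m['g']+2 = 10 → {'s': 9, 'm': 6, 'c': 2, 'g': 8, 'u': 12, 'd': 11, 'b': 4, 'e': 6, 'p': 10}
sum of values = 68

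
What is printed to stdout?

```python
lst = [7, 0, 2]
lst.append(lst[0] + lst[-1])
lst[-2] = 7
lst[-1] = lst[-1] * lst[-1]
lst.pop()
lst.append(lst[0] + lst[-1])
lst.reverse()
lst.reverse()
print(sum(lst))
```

append lst[0]+lst[-1] = 7+2 = 9 → [7, 0, 2, 9]
lst[-2] = 7 → [7, 0, 7, 9]
lst[-1] = lst[-1]*lst[-1] = 9*9 = 81 → [7, 0, 7, 81]
pop() removes 81 → [7, 0, 7]
append lst[0]+lst[-1] = 7+7 = 14 → [7, 0, 7, 14]
reverse → [14, 7, 0, 7]
reverse → [7, 0, 7, 14]
sum = 28

28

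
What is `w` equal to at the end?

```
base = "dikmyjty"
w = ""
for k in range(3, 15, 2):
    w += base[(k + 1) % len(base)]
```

'ytdkyt'

k=3: add base[4]='y' → 'y'
k=5: add base[6]='t' → 'yt'
k=7: add base[0]='d' → 'ytd'
k=9: add base[2]='k' → 'ytdk'
k=11: add base[4]='y' → 'ytdky'
k=13: add base[6]='t' → 'ytdkyt'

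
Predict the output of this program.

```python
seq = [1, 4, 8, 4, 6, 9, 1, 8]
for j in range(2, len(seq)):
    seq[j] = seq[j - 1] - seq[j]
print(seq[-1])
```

-32

j=2: seq[2] = 4-8 = -4 → [1, 4, -4, 4, 6, 9, 1, 8]
j=3: seq[3] = (-4)-4 = -8 → [1, 4, -4, -8, 6, 9, 1, 8]
j=4: seq[4] = (-8)-6 = -14 → [1, 4, -4, -8, -14, 9, 1, 8]
j=5: seq[5] = (-14)-9 = -23 → [1, 4, -4, -8, -14, -23, 1, 8]
j=6: seq[6] = (-23)-1 = -24 → [1, 4, -4, -8, -14, -23, -24, 8]
j=7: seq[7] = (-24)-8 = -32 → [1, 4, -4, -8, -14, -23, -24, -32]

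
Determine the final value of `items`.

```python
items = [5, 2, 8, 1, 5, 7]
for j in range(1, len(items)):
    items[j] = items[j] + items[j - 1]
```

[5, 7, 15, 16, 21, 28]

j=1: items[1] = 2+5 = 7 → [5, 7, 8, 1, 5, 7]
j=2: items[2] = 8+7 = 15 → [5, 7, 15, 1, 5, 7]
j=3: items[3] = 1+15 = 16 → [5, 7, 15, 16, 5, 7]
j=4: items[4] = 5+16 = 21 → [5, 7, 15, 16, 21, 7]
j=5: items[5] = 7+21 = 28 → [5, 7, 15, 16, 21, 28]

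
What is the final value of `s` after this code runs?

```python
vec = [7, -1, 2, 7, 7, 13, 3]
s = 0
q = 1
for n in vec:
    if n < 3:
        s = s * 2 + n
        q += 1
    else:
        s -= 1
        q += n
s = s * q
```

n=7: not <3, s = 0-1 = -1; q=8
n=-1: <3, s = (-1)*2+(-1) = -3; q=9
n=2: <3, s = (-3)*2+2 = -4; q=10
n=7: not <3, s = (-4)-1 = -5; q=17
n=7: not <3, s = (-5)-1 = -6; q=24
n=13: not <3, s = (-6)-1 = -7; q=37
n=3: not <3, s = (-7)-1 = -8; q=40
s*q = (-8)*40 = -320

-320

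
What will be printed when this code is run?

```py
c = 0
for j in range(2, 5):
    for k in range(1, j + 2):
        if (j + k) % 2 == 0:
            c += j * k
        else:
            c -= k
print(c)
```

j=2,k=1: odd sum, c = 0-1 = -1
j=2,k=2: even sum, c = (-1)+4 = 3
j=2,k=3: odd sum, c = 3-3 = 0
j=3,k=1: even sum, c = 0+3 = 3
j=3,k=2: odd sum, c = 3-2 = 1
j=3,k=3: even sum, c = 1+9 = 10
j=3,k=4: odd sum, c = 10-4 = 6
j=4,k=1: odd sum, c = 6-1 = 5
j=4,k=2: even sum, c = 5+8 = 13
j=4,k=3: odd sum, c = 13-3 = 10
j=4,k=4: even sum, c = 10+16 = 26
j=4,k=5: odd sum, c = 26-5 = 21

21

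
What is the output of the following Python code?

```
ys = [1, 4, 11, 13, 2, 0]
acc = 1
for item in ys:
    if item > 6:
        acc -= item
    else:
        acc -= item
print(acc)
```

item=1: not >6, acc = 1-1 = 0
item=4: not >6, acc = 0-4 = -4
item=11: >6, acc = (-4)-11 = -15
item=13: >6, acc = (-15)-13 = -28
item=2: not >6, acc = (-28)-2 = -30
item=0: not >6, acc = (-30)-0 = -30

-30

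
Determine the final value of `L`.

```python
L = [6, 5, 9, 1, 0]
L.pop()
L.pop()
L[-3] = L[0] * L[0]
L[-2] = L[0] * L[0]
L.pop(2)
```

pop() removes 0 → [6, 5, 9, 1]
pop() removes 1 → [6, 5, 9]
L[-3] = L[0]*L[0] = 6*6 = 36 → [36, 5, 9]
L[-2] = L[0]*L[0] = 36*36 = 1296 → [36, 1296, 9]
pop(2) removes 9 → [36, 1296]

[36, 1296]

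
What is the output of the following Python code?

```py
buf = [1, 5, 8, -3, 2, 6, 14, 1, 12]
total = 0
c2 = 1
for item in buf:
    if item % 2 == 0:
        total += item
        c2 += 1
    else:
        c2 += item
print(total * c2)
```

420

item=1: not even; c2=2
item=5: not even; c2=7
item=8: even, total = 0+8 = 8; c2=8
item=-3: not even; c2=5
item=2: even, total = 8+2 = 10; c2=6
item=6: even, total = 10+6 = 16; c2=7
item=14: even, total = 16+14 = 30; c2=8
item=1: not even; c2=9
item=12: even, total = 30+12 = 42; c2=10
total*c2 = 42*10 = 420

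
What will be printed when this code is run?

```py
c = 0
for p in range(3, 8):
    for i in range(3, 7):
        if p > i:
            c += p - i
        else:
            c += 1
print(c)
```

p=3,i=3: not 3>3, c = 0+1 = 1
p=3,i=4: not 3>4, c = 1+1 = 2
p=3,i=5: not 3>5, c = 2+1 = 3
p=3,i=6: not 3>6, c = 3+1 = 4
p=4,i=3: 4>3, c = 4+1 = 5
p=4,i=4: not 4>4, c = 5+1 = 6
p=4,i=5: not 4>5, c = 6+1 = 7
p=4,i=6: not 4>6, c = 7+1 = 8
p=5,i=3: 5>3, c = 8+2 = 10
p=5,i=4: 5>4, c = 10+1 = 11
p=5,i=5: not 5>5, c = 11+1 = 12
p=5,i=6: not 5>6, c = 12+1 = 13
p=6,i=3: 6>3, c = 13+3 = 16
p=6,i=4: 6>4, c = 16+2 = 18
p=6,i=5: 6>5, c = 18+1 = 19
p=6,i=6: not 6>6, c = 19+1 = 20
p=7,i=3: 7>3, c = 20+4 = 24
p=7,i=4: 7>4, c = 24+3 = 27
p=7,i=5: 7>5, c = 27+2 = 29
p=7,i=6: 7>6, c = 29+1 = 30

30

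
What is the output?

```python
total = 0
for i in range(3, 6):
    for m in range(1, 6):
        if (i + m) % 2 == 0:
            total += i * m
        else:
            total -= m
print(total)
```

i=3,m=1: even sum, total = 0+3 = 3
i=3,m=2: odd sum, total = 3-2 = 1
i=3,m=3: even sum, total = 1+9 = 10
i=3,m=4: odd sum, total = 10-4 = 6
i=3,m=5: even sum, total = 6+15 = 21
i=4,m=1: odd sum, total = 21-1 = 20
i=4,m=2: even sum, total = 20+8 = 28
i=4,m=3: odd sum, total = 28-3 = 25
i=4,m=4: even sum, total = 25+16 = 41
i=4,m=5: odd sum, total = 41-5 = 36
i=5,m=1: even sum, total = 36+5 = 41
i=5,m=2: odd sum, total = 41-2 = 39
i=5,m=3: even sum, total = 39+15 = 54
i=5,m=4: odd sum, total = 54-4 = 50
i=5,m=5: even sum, total = 50+25 = 75

75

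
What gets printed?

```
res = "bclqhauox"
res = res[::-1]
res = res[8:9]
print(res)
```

b

reverse → 'xouahqlcb'
slice [8:9] → 'b'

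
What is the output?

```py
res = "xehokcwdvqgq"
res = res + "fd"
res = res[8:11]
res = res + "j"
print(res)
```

+ 'fd' → 'xehokcwdvqgqfd'
slice [8:11] → 'vqg'
+ 'j' → 'vqgj'

vqgj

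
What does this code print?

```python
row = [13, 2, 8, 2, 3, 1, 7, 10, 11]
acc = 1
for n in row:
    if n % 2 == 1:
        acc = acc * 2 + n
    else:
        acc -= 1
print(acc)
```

243

n=13: odd, acc = 1*2+13 = 15
n=2: not odd, acc = 15-1 = 14
n=8: not odd, acc = 14-1 = 13
n=2: not odd, acc = 13-1 = 12
n=3: odd, acc = 12*2+3 = 27
n=1: odd, acc = 27*2+1 = 55
n=7: odd, acc = 55*2+7 = 117
n=10: not odd, acc = 117-1 = 116
n=11: odd, acc = 116*2+11 = 243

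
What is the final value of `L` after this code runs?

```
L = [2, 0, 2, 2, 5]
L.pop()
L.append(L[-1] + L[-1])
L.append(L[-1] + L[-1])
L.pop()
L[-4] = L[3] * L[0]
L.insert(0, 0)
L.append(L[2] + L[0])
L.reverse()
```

[4, 4, 2, 2, 4, 2, 0]

pop() removes 5 → [2, 0, 2, 2]
append L[-1]+L[-1] = 2+2 = 4 → [2, 0, 2, 2, 4]
append L[-1]+L[-1] = 4+4 = 8 → [2, 0, 2, 2, 4, 8]
pop() removes 8 → [2, 0, 2, 2, 4]
L[-4] = L[3]*L[0] = 2*2 = 4 → [2, 4, 2, 2, 4]
insert 0 at 0 → [0, 2, 4, 2, 2, 4]
append L[2]+L[0] = 4+0 = 4 → [0, 2, 4, 2, 2, 4, 4]
reverse → [4, 4, 2, 2, 4, 2, 0]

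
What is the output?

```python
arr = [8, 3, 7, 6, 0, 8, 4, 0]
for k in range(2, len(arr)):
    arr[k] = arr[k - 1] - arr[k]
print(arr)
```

k=2: arr[2] = 3-7 = -4 → [8, 3, -4, 6, 0, 8, 4, 0]
k=3: arr[3] = (-4)-6 = -10 → [8, 3, -4, -10, 0, 8, 4, 0]
k=4: arr[4] = (-10)-0 = -10 → [8, 3, -4, -10, -10, 8, 4, 0]
k=5: arr[5] = (-10)-8 = -18 → [8, 3, -4, -10, -10, -18, 4, 0]
k=6: arr[6] = (-18)-4 = -22 → [8, 3, -4, -10, -10, -18, -22, 0]
k=7: arr[7] = (-22)-0 = -22 → [8, 3, -4, -10, -10, -18, -22, -22]

[8, 3, -4, -10, -10, -18, -22, -22]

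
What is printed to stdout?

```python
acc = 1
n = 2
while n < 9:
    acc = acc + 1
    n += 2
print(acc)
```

n=2: acc = 1+1 = 2
n=4: acc = 2+1 = 3
n=6: acc = 3+1 = 4
n=8: acc = 4+1 = 5

5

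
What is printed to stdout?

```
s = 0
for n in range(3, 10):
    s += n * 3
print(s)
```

n=3: s = 0+3*3 = 9
n=4: s = 9+4*3 = 21
n=5: s = 21+5*3 = 36
n=6: s = 36+6*3 = 54
n=7: s = 54+7*3 = 75
n=8: s = 75+8*3 = 99
n=9: s = 99+9*3 = 126

126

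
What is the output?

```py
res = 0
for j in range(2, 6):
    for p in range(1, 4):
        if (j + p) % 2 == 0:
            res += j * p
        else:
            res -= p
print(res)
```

32

j=2,p=1: odd sum, res = 0-1 = -1
j=2,p=2: even sum, res = (-1)+4 = 3
j=2,p=3: odd sum, res = 3-3 = 0
j=3,p=1: even sum, res = 0+3 = 3
j=3,p=2: odd sum, res = 3-2 = 1
j=3,p=3: even sum, res = 1+9 = 10
j=4,p=1: odd sum, res = 10-1 = 9
j=4,p=2: even sum, res = 9+8 = 17
j=4,p=3: odd sum, res = 17-3 = 14
j=5,p=1: even sum, res = 14+5 = 19
j=5,p=2: odd sum, res = 19-2 = 17
j=5,p=3: even sum, res = 17+15 = 32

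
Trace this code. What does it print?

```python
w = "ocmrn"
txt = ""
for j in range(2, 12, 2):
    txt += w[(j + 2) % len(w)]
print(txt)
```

ncrom

j=2: add w[4]='n' → 'n'
j=4: add w[1]='c' → 'nc'
j=6: add w[3]='r' → 'ncr'
j=8: add w[0]='o' → 'ncro'
j=10: add w[2]='m' → 'ncrom'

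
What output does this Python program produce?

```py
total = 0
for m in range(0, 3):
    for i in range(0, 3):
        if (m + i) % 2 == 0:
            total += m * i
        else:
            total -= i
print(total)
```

m=0,i=0: even sum, total = 0+0 = 0
m=0,i=1: odd sum, total = 0-1 = -1
m=0,i=2: even sum, total = (-1)+0 = -1
m=1,i=0: odd sum, total = (-1)-0 = -1
m=1,i=1: even sum, total = (-1)+1 = 0
m=1,i=2: odd sum, total = 0-2 = -2
m=2,i=0: even sum, total = (-2)+0 = -2
m=2,i=1: odd sum, total = (-2)-1 = -3
m=2,i=2: even sum, total = (-3)+4 = 1

1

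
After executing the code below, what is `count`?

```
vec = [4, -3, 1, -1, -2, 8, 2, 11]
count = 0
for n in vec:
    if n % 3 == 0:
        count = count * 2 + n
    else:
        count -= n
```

-30

n=4: not %3==0, count = 0-4 = -4
n=-3: %3==0, count = (-4)*2+(-3) = -11
n=1: not %3==0, count = (-11)-1 = -12
n=-1: not %3==0, count = (-12)-(-1) = -11
n=-2: not %3==0, count = (-11)-(-2) = -9
n=8: not %3==0, count = (-9)-8 = -17
n=2: not %3==0, count = (-17)-2 = -19
n=11: not %3==0, count = (-19)-11 = -30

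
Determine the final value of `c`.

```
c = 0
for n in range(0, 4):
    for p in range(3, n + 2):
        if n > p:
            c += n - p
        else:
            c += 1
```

n=2,p=3: not 2>3, c = 0+1 = 1
n=3,p=3: not 3>3, c = 1+1 = 2
n=3,p=4: not 3>4, c = 2+1 = 3

3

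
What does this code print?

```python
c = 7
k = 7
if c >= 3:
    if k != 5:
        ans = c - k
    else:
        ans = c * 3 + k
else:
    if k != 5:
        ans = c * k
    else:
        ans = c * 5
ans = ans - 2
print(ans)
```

-2

c=7, k=7
c >= 3 is True; k != 5 is True
→ ans = c - k = 0
ans = 0-2 = -2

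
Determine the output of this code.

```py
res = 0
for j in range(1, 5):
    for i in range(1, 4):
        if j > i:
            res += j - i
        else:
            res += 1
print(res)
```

j=1,i=1: not 1>1, res = 0+1 = 1
j=1,i=2: not 1>2, res = 1+1 = 2
j=1,i=3: not 1>3, res = 2+1 = 3
j=2,i=1: 2>1, res = 3+1 = 4
j=2,i=2: not 2>2, res = 4+1 = 5
j=2,i=3: not 2>3, res = 5+1 = 6
j=3,i=1: 3>1, res = 6+2 = 8
j=3,i=2: 3>2, res = 8+1 = 9
j=3,i=3: not 3>3, res = 9+1 = 10
j=4,i=1: 4>1, res = 10+3 = 13
j=4,i=2: 4>2, res = 13+2 = 15
j=4,i=3: 4>3, res = 15+1 = 16

16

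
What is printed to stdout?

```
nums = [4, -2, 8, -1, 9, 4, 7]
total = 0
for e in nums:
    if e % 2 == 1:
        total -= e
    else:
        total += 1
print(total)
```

-11

e=4: not odd, total = 0+1 = 1
e=-2: not odd, total = 1+1 = 2
e=8: not odd, total = 2+1 = 3
e=-1: odd, total = 3-(-1) = 4
e=9: odd, total = 4-9 = -5
e=4: not odd, total = (-5)+1 = -4
e=7: odd, total = (-4)-7 = -11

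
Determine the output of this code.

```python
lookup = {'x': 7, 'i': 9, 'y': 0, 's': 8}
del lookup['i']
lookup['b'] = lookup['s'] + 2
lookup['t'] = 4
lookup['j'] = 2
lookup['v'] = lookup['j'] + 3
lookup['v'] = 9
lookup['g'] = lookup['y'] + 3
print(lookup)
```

del 'i' → {'x': 7, 'y': 0, 's': 8}
lookup['b'] = lookup['s']+2 = 10 → {'x': 7, 'y': 0, 's': 8, 'b': 10}
lookup['t'] = 4 → {'x': 7, 'y': 0, 's': 8, 'b': 10, 't': 4}
lookup['j'] = 2 → {'x': 7, 'y': 0, 's': 8, 'b': 10, 't': 4, 'j': 2}
lookup['v'] = lookup['j']+3 = 5 → {'x': 7, 'y': 0, 's': 8, 'b': 10, 't': 4, 'j': 2, 'v': 5}
lookup['v'] = 9 → {'x': 7, 'y': 0, 's': 8, 'b': 10, 't': 4, 'j': 2, 'v': 9}
lookup['g'] = lookup['y']+3 = 3 → {'x': 7, 'y': 0, 's': 8, 'b': 10, 't': 4, 'j': 2, 'v': 9, 'g': 3}

{'x': 7, 'y': 0, 's': 8, 'b': 10, 't': 4, 'j': 2, 'v': 9, 'g': 3}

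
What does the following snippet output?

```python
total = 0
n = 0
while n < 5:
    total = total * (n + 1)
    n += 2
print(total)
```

0

n=0: total = 0*1 = 0
n=2: total = 0*3 = 0
n=4: total = 0*5 = 0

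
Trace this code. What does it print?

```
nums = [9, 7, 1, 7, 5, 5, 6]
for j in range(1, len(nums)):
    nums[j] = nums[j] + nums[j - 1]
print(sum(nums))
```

169

j=1: nums[1] = 7+9 = 16 → [9, 16, 1, 7, 5, 5, 6]
j=2: nums[2] = 1+16 = 17 → [9, 16, 17, 7, 5, 5, 6]
j=3: nums[3] = 7+17 = 24 → [9, 16, 17, 24, 5, 5, 6]
j=4: nums[4] = 5+24 = 29 → [9, 16, 17, 24, 29, 5, 6]
j=5: nums[5] = 5+29 = 34 → [9, 16, 17, 24, 29, 34, 6]
j=6: nums[6] = 6+34 = 40 → [9, 16, 17, 24, 29, 34, 40]
sum = 169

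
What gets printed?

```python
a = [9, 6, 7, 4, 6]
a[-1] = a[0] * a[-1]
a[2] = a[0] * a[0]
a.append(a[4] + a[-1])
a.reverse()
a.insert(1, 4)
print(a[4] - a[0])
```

a[-1] = a[0]*a[-1] = 9*6 = 54 → [9, 6, 7, 4, 54]
a[2] = a[0]*a[0] = 9*9 = 81 → [9, 6, 81, 4, 54]
append a[4]+a[-1] = 54+54 = 108 → [9, 6, 81, 4, 54, 108]
reverse → [108, 54, 4, 81, 6, 9]
insert 4 at 1 → [108, 4, 54, 4, 81, 6, 9]
a[4]-a[0] = 81-108 = -27

-27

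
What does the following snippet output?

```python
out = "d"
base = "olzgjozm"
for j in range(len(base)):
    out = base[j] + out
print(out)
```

mzojgzlod

j=0: prepend 'o' → 'od'
j=1: prepend 'l' → 'lod'
j=2: prepend 'z' → 'zlod'
j=3: prepend 'g' → 'gzlod'
j=4: prepend 'j' → 'jgzlod'
j=5: prepend 'o' → 'ojgzlod'
j=6: prepend 'z' → 'zojgzlod'
j=7: prepend 'm' → 'mzojgzlod'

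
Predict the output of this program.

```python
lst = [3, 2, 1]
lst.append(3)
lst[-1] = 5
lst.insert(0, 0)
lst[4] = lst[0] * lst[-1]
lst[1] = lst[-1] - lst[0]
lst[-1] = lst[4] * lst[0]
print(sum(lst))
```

3

append 3 → [3, 2, 1, 3]
lst[-1] = 5 → [3, 2, 1, 5]
insert 0 at 0 → [0, 3, 2, 1, 5]
lst[4] = lst[0]*lst[-1] = 0*5 = 0 → [0, 3, 2, 1, 0]
lst[1] = lst[-1]-lst[0] = 0-0 = 0 → [0, 0, 2, 1, 0]
lst[-1] = lst[4]*lst[0] = 0*0 = 0 → [0, 0, 2, 1, 0]
sum = 3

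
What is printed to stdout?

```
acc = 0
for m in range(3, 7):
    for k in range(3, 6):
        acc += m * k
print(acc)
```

216

m=3,k=3: acc = 0+9 = 9
m=3,k=4: acc = 9+12 = 21
m=3,k=5: acc = 21+15 = 36
m=4,k=3: acc = 36+12 = 48
m=4,k=4: acc = 48+16 = 64
m=4,k=5: acc = 64+20 = 84
m=5,k=3: acc = 84+15 = 99
m=5,k=4: acc = 99+20 = 119
m=5,k=5: acc = 119+25 = 144
m=6,k=3: acc = 144+18 = 162
m=6,k=4: acc = 162+24 = 186
m=6,k=5: acc = 186+30 = 216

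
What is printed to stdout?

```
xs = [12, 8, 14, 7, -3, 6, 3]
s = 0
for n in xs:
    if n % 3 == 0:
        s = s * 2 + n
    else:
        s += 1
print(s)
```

123

n=12: %3==0, s = 0*2+12 = 12
n=8: not %3==0, s = 12+1 = 13
n=14: not %3==0, s = 13+1 = 14
n=7: not %3==0, s = 14+1 = 15
n=-3: %3==0, s = 15*2+(-3) = 27
n=6: %3==0, s = 27*2+6 = 60
n=3: %3==0, s = 60*2+3 = 123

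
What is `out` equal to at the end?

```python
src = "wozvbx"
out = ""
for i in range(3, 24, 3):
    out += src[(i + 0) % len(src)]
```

'vwvwvwv'

i=3: add src[3]='v' → 'v'
i=6: add src[0]='w' → 'vw'
i=9: add src[3]='v' → 'vwv'
i=12: add src[0]='w' → 'vwvw'
i=15: add src[3]='v' → 'vwvwv'
i=18: add src[0]='w' → 'vwvwvw'
i=21: add src[3]='v' → 'vwvwvwv'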